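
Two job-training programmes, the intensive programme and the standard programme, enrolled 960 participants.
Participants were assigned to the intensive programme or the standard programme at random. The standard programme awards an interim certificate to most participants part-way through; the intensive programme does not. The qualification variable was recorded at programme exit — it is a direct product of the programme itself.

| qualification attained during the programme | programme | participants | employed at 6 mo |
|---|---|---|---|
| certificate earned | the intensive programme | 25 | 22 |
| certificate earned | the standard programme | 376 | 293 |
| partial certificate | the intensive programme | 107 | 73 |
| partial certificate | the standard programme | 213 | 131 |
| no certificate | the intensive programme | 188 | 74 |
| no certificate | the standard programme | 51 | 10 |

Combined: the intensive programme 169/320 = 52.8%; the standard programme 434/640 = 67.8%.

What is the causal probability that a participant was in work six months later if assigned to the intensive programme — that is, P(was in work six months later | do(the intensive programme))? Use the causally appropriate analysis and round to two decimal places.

0.53

Within every qualification attained during the programme level the intensive programme has the higher rate, yet pooled the standard programme does — Simpson's reversal.
Qualification attained during the programme is recorded after the programme and is itself shifted by it — it sits on the causal path from programme to outcome. Conditioning on a mediator would strip out part of the effect we want; the pooled comparison gives the total causal effect.
So P(outcome | do(the intensive programme)) is just the pooled rate for the intensive programme: 169/320 = 0.528.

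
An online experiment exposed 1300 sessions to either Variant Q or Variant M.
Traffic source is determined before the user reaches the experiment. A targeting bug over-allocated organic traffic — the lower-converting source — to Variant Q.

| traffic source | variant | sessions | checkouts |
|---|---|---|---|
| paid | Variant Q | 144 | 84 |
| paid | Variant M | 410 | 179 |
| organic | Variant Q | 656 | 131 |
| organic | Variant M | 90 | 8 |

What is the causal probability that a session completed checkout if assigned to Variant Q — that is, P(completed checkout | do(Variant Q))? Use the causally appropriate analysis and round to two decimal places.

0.36

Within every traffic source level Variant Q has the higher rate, yet pooled Variant M does — Simpson's reversal.
Nothing the variant does changes traffic source; the imbalance is an allocation artefact. With traffic source also predicting the outcome, the pooled figure is confounded, and the within-stratum comparison is the causal one.
Standardising Variant Q to the population traffic source mix: 0.426·84/144 + 0.574·131/656 = 0.363.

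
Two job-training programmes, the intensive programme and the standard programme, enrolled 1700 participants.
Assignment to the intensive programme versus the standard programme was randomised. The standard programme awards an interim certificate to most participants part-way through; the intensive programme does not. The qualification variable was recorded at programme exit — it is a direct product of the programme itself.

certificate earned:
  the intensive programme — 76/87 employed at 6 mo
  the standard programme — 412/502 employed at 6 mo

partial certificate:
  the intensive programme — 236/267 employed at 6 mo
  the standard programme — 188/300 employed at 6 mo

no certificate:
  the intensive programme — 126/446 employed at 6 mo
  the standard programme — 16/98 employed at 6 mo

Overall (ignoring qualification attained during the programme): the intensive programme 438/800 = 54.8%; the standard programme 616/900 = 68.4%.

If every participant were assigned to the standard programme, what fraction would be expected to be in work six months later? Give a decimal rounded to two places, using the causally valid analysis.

0.68

The qualification attained during the programme-specific comparison favours the intensive programme throughout, but the pooled figures favour the standard programme. The question is whether to condition on qualification attained during the programme.
Qualification attained during the programme is recorded after the programme and is itself shifted by it — it sits on the causal path from programme to outcome. Conditioning on a mediator would strip out part of the effect we want; the pooled comparison gives the total causal effect.
So P(outcome | do(the standard programme)) is just the pooled rate for the standard programme: 616/900 = 0.684.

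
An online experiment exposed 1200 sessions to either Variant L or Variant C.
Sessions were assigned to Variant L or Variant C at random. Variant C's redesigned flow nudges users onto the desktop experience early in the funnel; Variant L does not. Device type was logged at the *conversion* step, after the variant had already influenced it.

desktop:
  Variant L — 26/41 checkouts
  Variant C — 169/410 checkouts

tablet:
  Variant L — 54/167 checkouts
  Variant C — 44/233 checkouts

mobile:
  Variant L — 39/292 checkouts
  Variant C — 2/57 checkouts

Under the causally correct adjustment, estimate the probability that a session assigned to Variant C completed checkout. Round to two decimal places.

Device type lies on the pathway variant → device type → outcome, so adjusting for it blocks the indirect effect. For the total causal effect of variant, use the unadjusted pooled rates.
So P(outcome | do(Variant C)) is just the pooled rate for Variant C: 215/700 = 0.307.

0.31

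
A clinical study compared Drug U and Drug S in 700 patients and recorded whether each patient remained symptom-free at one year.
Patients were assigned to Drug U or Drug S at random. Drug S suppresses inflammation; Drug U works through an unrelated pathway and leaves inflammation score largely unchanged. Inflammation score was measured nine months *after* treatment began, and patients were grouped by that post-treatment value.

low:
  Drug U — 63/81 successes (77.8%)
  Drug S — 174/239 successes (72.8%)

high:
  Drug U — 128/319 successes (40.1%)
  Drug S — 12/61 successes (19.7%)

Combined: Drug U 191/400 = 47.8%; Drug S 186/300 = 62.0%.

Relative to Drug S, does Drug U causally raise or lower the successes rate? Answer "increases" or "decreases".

decreases

Inflammation score lies on the pathway drug → inflammation score → outcome, so adjusting for it blocks the indirect effect. For the total causal effect of drug, use the unadjusted pooled rates.
Pooled: Drug U 47.8% vs Drug S 62.0%; Drug S is higher overall.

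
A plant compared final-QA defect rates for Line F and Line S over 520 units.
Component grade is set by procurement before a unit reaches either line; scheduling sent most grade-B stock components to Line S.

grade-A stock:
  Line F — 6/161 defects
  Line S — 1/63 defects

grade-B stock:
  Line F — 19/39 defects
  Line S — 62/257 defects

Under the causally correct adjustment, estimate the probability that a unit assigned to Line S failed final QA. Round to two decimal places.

Component grade is set before the line has any effect — it is not caused by the line — and it independently drives the outcome. That makes it a confounder, so the causal comparison is within component grade levels.
Standardising Line S to the population component grade mix: 0.431·1/63 + 0.569·62/257 = 0.144.

0.14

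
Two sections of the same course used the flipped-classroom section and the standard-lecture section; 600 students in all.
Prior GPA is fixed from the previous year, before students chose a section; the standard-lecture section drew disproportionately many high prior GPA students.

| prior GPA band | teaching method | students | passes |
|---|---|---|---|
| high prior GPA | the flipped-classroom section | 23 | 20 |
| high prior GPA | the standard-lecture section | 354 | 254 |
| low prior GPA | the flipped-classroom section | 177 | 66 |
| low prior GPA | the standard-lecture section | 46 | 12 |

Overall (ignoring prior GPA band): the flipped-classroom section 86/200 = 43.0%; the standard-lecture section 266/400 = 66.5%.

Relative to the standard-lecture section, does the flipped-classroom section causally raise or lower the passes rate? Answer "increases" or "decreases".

increases

Within every prior GPA band level the flipped-classroom section has the higher rate, yet pooled the standard-lecture section does — Simpson's reversal.
The imbalance in prior GPA band arose from how students were allocated, not from anything the teaching method did; and prior GPA band independently affects the outcome. The pooled gap is confounded — condition on prior GPA band.
Within each level — high prior GPA: 87.0% vs 71.8%; low prior GPA: 37.3% vs 26.1% — the flipped-classroom section is higher every time.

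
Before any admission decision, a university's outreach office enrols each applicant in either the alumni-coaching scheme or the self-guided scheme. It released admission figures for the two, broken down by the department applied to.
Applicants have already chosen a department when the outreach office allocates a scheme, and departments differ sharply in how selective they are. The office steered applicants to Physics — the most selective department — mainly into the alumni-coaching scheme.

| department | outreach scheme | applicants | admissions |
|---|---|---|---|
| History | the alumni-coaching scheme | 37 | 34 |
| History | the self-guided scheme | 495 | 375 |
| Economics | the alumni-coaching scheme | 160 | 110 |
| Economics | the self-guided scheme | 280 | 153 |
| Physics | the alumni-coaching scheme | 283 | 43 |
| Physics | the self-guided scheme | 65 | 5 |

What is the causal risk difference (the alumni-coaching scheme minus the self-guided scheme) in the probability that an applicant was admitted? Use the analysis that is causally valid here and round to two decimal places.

the alumni-coaching scheme is higher inside every department stratum but the self-guided scheme is higher in aggregate. Whether to stratify depends on how department relates to the outreach scheme.
Since department is a pre-existing factor (not a product of the outreach scheme) and it affects the outcome on its own, it is a confounder. The stratified rates, not the pooled rate, identify the causal effect.
Adjusting over the population distribution of department: 0.403·(0.919−0.758) + 0.333·(0.688−0.546) + 0.264·(0.152−0.077) = +0.132.

+0.13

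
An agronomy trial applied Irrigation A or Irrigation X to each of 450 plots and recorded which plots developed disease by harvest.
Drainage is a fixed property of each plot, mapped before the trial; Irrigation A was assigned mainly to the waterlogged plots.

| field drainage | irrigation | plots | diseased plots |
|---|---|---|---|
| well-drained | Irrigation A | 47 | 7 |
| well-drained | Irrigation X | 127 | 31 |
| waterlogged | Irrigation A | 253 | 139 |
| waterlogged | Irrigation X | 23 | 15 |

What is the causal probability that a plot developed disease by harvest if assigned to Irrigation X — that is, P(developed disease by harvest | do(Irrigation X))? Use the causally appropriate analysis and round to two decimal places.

0.49

Field drainage satisfies the back-door criterion: it is not a descendant of the irrigation, and it blocks the spurious path from irrigation to outcome. Adjusting for it (i.e., using the within-field drainage rates) gives the causal effect.
Standardising Irrigation X to the population field drainage mix: 0.387·31/127 + 0.613·15/23 = 0.494.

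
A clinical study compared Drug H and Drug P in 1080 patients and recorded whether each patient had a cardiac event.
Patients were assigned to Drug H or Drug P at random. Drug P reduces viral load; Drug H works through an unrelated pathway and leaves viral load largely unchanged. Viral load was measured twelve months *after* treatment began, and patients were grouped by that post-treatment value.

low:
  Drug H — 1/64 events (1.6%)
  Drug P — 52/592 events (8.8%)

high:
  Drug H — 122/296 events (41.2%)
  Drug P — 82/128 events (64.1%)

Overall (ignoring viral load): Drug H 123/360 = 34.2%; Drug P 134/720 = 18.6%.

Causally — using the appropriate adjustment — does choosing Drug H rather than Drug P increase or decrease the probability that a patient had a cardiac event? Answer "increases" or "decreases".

increases

Viral load is downstream of the drug. One should not condition on a consequence of treatment, so the overall rates are the right comparison.
Pooled: Drug H 34.2% vs Drug P 18.6%; Drug P is lower overall.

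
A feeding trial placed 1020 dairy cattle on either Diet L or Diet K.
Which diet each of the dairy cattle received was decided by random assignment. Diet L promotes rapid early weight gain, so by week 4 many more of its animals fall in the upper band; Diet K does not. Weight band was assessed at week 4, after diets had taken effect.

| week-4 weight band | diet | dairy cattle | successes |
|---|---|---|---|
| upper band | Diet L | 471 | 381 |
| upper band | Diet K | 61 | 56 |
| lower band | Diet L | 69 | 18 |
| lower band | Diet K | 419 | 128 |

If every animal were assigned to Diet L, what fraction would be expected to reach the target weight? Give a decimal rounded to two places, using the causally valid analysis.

0.74

Week-4 weight band is recorded after the diet and is itself shifted by it — it sits on the causal path from diet to outcome. Conditioning on a mediator would strip out part of the effect we want; the pooled comparison gives the total causal effect.
So P(outcome | do(Diet L)) is just the pooled rate for Diet L: 399/540 = 0.739.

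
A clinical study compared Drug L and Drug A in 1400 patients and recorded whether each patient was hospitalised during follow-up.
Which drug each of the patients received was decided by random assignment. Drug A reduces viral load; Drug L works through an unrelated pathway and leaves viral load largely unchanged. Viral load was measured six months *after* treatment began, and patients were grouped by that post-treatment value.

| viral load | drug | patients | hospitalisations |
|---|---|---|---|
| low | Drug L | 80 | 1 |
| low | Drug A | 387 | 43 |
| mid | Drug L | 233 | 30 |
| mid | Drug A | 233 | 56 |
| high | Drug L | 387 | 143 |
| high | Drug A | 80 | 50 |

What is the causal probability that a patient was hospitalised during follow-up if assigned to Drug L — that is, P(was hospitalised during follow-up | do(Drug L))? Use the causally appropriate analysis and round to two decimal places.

Because the drug influences viral load, viral load is a post-treatment mediator, not a confounder. Stratifying on it would bias the estimate; the causal effect is the crude pooled difference.
So P(outcome | do(Drug L)) is just the pooled rate for Drug L: 174/700 = 0.249.

0.25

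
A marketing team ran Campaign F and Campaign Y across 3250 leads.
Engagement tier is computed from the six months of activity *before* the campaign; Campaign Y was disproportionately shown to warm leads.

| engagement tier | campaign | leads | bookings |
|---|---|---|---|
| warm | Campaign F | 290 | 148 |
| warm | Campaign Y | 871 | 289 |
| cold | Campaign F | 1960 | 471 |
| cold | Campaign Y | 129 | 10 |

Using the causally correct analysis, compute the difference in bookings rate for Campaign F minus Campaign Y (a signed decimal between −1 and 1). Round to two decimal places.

Within every engagement tier level Campaign F has the higher rate, yet pooled Campaign Y does — Simpson's reversal.
Nothing the campaign does changes engagement tier; the imbalance is an allocation artefact. With engagement tier also predicting the outcome, the pooled figure is confounded, and the within-stratum comparison is the causal one.
Adjusting over the population distribution of engagement tier: 0.357·(0.510−0.332) + 0.643·(0.240−0.078) = +0.168.

+0.17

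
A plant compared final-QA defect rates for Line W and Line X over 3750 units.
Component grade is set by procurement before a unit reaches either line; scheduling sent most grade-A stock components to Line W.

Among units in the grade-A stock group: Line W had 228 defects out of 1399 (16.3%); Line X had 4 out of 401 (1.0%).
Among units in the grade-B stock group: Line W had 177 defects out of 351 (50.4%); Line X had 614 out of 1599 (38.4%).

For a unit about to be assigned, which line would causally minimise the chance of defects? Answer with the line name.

The component grade-specific comparison favours Line X throughout, but the pooled figures favour Line W. The question is whether to condition on component grade.
Component grade is set before the line has any effect — it is not caused by the line — and it independently drives the outcome. That makes it a confounder, so the causal comparison is within component grade levels.
Within each level — grade-A stock: 16.3% vs 1.0%; grade-B stock: 50.4% vs 38.4% — Line X is lower every time.

Line X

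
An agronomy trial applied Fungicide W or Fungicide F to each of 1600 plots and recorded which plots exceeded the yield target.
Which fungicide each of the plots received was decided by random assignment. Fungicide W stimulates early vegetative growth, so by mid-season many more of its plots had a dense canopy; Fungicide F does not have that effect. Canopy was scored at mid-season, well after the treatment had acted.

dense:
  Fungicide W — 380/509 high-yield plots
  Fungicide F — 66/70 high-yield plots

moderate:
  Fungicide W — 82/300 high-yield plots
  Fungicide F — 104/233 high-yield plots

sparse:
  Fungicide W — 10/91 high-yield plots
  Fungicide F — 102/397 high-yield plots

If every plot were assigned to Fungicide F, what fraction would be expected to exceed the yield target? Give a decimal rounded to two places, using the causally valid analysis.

Mid-season canopy is recorded after the fungicide and is itself shifted by it — it sits on the causal path from fungicide to outcome. Conditioning on a mediator would strip out part of the effect we want; the pooled comparison gives the total causal effect.
So P(outcome | do(Fungicide F)) is just the pooled rate for Fungicide F: 272/700 = 0.389.

0.39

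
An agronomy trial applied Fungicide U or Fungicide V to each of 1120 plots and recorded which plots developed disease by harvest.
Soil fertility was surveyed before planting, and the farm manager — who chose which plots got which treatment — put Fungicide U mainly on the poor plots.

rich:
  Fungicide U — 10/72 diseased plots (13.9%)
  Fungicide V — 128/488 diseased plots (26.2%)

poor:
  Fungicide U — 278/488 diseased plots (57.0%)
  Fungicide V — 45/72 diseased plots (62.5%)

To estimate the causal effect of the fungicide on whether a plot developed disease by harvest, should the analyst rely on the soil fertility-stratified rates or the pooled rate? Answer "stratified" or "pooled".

Soil fertility is set before the fungicide has any effect — it is not caused by the fungicide — and it independently drives the outcome. That makes it a confounder, so the causal comparison is within soil fertility levels.
Within each level — rich: 13.9% vs 26.2%; poor: 57.0% vs 62.5% — Fungicide U is lower every time.

stratified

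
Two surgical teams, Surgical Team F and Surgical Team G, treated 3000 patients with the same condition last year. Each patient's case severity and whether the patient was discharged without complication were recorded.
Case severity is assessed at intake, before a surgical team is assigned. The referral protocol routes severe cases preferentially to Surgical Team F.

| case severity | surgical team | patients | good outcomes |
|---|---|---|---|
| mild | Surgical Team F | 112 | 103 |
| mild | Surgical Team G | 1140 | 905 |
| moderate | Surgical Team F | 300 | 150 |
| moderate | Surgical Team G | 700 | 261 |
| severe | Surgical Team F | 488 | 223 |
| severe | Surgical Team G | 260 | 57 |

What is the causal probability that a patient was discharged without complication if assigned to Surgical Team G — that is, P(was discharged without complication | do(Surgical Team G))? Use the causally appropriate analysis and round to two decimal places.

0.51

Nothing the surgical team does changes case severity; the imbalance is an allocation artefact. With case severity also predicting the outcome, the pooled figure is confounded, and the within-stratum comparison is the causal one.
Standardising Surgical Team G to the population case severity mix: 0.417·905/1140 + 0.333·261/700 + 0.249·57/260 = 0.510.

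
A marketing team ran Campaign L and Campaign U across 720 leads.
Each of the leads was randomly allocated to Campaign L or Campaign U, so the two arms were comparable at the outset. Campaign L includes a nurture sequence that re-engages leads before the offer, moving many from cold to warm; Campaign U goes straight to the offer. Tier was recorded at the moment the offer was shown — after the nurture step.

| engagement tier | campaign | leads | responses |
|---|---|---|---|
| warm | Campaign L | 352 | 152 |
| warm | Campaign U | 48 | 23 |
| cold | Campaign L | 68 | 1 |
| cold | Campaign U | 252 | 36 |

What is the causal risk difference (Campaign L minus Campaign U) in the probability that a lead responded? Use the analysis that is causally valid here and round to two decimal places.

+0.17

Engagement tier is recorded after the campaign and is itself shifted by it — it sits on the causal path from campaign to outcome. Conditioning on a mediator would strip out part of the effect we want; the pooled comparison gives the total causal effect.
The causal difference is the pooled difference: 0.364 − 0.197 = +0.168.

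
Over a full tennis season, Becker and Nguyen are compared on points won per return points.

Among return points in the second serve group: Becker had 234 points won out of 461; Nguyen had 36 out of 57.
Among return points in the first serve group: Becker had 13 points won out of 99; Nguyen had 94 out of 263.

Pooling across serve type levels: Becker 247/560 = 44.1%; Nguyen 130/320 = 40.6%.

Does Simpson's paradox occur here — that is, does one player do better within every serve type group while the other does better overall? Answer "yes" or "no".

yes

Within each serve type level (second serve 50.8% vs 63.2%; first serve 13.1% vs 35.7%), Nguyen has the higher rate every time. Pooled: 44.1% vs 40.6% — Becker has the higher rate overall. The two comparisons disagree.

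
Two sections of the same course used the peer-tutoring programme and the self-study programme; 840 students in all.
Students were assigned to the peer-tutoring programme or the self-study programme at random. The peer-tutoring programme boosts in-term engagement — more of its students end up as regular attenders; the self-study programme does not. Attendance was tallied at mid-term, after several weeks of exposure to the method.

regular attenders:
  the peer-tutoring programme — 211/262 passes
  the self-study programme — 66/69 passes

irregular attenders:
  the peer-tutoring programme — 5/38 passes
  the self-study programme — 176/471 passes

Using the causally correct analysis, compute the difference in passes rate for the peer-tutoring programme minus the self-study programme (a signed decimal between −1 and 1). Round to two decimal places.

the self-study programme is higher inside every mid-term attendance stratum but the peer-tutoring programme is higher in aggregate. Whether to stratify depends on how mid-term attendance relates to the teaching method.
Mid-term attendance is recorded after the teaching method and is itself shifted by it — it sits on the causal path from teaching method to outcome. Conditioning on a mediator would strip out part of the effect we want; the pooled comparison gives the total causal effect.
The causal difference is the pooled difference: 0.720 − 0.448 = +0.272.

+0.27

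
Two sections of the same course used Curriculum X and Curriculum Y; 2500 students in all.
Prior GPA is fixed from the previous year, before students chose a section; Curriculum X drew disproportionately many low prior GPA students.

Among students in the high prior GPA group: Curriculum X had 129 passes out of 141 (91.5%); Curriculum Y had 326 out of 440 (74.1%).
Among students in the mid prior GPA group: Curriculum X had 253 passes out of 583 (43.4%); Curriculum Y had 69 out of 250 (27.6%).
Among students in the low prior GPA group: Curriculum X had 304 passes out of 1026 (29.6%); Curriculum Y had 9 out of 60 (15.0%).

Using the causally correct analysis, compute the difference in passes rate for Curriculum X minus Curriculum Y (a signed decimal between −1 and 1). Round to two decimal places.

+0.16

The stratified and pooled comparisons disagree (Curriculum X wins within each prior GPA band; Curriculum Y wins overall), so the answer turns on the causal role of prior GPA band.
The imbalance in prior GPA band arose from how students were allocated, not from anything the teaching method did; and prior GPA band independently affects the outcome. The pooled gap is confounded — condition on prior GPA band.
Adjusting over the population distribution of prior GPA band: 0.232·(0.915−0.741) + 0.333·(0.434−0.276) + 0.434·(0.296−0.150) = +0.157.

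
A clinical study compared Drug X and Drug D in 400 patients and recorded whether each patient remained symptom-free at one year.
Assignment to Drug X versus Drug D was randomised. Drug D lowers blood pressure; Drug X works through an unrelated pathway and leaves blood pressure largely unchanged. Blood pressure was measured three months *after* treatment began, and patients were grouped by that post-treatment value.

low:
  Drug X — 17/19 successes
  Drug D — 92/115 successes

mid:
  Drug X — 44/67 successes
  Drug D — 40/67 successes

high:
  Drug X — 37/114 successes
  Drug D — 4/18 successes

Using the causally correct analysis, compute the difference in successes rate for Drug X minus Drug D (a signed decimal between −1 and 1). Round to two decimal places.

-0.19

Blood pressure lies on the pathway drug → blood pressure → outcome, so adjusting for it blocks the indirect effect. For the total causal effect of drug, use the unadjusted pooled rates.
The causal difference is the pooled difference: 0.490 − 0.680 = -0.190.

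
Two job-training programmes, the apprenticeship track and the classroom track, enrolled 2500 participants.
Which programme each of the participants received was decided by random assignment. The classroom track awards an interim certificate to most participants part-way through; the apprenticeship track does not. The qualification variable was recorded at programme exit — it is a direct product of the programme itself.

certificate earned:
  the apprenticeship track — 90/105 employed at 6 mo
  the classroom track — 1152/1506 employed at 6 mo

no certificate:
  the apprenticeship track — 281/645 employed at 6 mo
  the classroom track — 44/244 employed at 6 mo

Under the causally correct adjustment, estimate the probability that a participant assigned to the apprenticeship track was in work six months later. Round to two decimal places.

Qualification attained during the programme here is a post-treatment variable shaped by the programme; conditioning on it would introduce bias rather than remove it. The overall comparison is the causal one.
So P(outcome | do(the apprenticeship track)) is just the pooled rate for the apprenticeship track: 371/750 = 0.495.

0.49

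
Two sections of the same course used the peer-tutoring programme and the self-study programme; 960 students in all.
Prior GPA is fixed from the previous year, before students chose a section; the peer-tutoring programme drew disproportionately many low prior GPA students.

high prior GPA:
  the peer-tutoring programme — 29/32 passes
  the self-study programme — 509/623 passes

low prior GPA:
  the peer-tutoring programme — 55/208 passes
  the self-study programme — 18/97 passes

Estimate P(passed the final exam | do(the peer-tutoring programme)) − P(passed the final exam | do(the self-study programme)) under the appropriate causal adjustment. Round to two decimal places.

Nothing the teaching method does changes prior GPA band; the imbalance is an allocation artefact. With prior GPA band also predicting the outcome, the pooled figure is confounded, and the within-stratum comparison is the causal one.
Adjusting over the population distribution of prior GPA band: 0.682·(0.906−0.817) + 0.318·(0.264−0.186) = +0.086.

+0.09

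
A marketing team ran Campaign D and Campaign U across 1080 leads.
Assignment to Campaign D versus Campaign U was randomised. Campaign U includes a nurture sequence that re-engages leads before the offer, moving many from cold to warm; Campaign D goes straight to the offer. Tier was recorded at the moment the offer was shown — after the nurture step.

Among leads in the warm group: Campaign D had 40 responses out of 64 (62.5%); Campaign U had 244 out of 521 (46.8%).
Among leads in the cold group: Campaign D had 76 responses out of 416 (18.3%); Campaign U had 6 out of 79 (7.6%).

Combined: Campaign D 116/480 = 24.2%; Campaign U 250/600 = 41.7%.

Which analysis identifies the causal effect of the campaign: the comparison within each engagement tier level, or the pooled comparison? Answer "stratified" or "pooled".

pooled

Within every engagement tier level Campaign D has the higher rate, yet pooled Campaign U does — Simpson's reversal.
Because the campaign influences engagement tier, engagement tier is a post-treatment mediator, not a confounder. Stratifying on it would bias the estimate; the causal effect is the crude pooled difference.
Pooled: Campaign D 24.2% vs Campaign U 41.7%; Campaign U is higher overall.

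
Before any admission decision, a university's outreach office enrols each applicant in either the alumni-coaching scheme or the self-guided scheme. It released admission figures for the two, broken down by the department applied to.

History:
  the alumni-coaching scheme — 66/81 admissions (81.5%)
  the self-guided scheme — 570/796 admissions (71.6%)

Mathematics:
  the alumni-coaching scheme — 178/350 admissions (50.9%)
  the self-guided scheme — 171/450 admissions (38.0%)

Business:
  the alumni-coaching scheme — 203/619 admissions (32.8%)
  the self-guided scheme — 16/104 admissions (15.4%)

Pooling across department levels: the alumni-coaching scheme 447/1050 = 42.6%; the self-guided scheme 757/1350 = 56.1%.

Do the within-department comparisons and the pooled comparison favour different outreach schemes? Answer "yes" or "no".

yes

Within each department level (History 81.5% vs 71.6%; Mathematics 50.9% vs 38.0%; Business 32.8% vs 15.4%), the alumni-coaching scheme has the higher rate every time. Pooled: 42.6% vs 56.1% — the self-guided scheme has the higher rate overall. The two comparisons disagree.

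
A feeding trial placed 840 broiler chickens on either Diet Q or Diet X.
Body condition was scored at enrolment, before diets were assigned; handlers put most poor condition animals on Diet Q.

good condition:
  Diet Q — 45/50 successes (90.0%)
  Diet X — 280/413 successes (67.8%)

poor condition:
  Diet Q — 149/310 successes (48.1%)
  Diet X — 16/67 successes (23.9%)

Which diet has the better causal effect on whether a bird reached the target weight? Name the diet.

Diet Q

Since starting body condition is a pre-existing factor (not a product of the diet) and it affects the outcome on its own, it is a confounder. The stratified rates, not the pooled rate, identify the causal effect.
Within each level — good condition: 90.0% vs 67.8%; poor condition: 48.1% vs 23.9% — Diet Q is higher every time.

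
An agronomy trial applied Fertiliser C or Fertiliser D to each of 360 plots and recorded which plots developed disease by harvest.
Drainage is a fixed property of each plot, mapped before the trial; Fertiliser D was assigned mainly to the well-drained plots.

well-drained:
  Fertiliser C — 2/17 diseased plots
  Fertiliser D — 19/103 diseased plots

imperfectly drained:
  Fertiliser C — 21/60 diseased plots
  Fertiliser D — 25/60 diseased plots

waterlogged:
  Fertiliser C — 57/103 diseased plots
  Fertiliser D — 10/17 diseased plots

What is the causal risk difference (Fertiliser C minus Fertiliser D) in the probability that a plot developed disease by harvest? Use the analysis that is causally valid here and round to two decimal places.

-0.06

The imbalance in field drainage arose from how plots were allocated, not from anything the fertiliser did; and field drainage independently affects the outcome. The pooled gap is confounded — condition on field drainage.
Adjusting over the population distribution of field drainage: 0.333·(0.118−0.184) + 0.333·(0.350−0.417) + 0.333·(0.553−0.588) = -0.056.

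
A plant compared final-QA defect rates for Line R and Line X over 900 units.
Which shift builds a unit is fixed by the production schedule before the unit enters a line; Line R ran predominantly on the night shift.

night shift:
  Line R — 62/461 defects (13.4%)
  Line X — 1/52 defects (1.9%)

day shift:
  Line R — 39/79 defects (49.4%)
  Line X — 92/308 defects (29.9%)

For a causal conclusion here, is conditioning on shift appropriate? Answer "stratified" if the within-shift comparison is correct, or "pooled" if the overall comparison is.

stratified

Here shift is a common cause — it drives both which line a case falls under and the outcome. The crude comparison mixes populations; the stratum-specific rates are the causally relevant ones.
Within each level — night shift: 13.4% vs 1.9%; day shift: 49.4% vs 29.9% — Line X is lower every time.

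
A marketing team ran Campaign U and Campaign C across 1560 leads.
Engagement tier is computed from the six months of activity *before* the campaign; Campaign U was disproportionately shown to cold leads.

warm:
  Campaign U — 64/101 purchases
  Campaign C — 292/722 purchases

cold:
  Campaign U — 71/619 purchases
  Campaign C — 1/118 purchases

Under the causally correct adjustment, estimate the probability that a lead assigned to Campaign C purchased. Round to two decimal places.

Campaign U is higher inside every engagement tier stratum but Campaign C is higher in aggregate. Whether to stratify depends on how engagement tier relates to the campaign.
Engagement tier differs across campaigns for reasons unrelated to any effect of the campaign itself, and it separately predicts the outcome — a classic confounder. We must compare within engagement tier levels.
Standardising Campaign C to the population engagement tier mix: 0.528·292/722 + 0.472·1/118 = 0.217.

0.22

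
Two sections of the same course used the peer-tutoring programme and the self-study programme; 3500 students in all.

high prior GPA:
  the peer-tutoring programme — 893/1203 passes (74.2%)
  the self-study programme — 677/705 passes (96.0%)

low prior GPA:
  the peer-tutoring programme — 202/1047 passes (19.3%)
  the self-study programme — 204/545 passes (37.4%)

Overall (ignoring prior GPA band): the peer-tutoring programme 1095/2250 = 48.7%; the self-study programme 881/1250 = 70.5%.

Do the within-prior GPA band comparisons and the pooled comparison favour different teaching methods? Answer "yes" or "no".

no

Within each prior GPA band level (high prior GPA 74.2% vs 96.0%; low prior GPA 19.3% vs 37.4%), the self-study programme has the higher rate every time. Pooled: 48.7% vs 70.5% — the self-study programme has the higher rate overall. They agree.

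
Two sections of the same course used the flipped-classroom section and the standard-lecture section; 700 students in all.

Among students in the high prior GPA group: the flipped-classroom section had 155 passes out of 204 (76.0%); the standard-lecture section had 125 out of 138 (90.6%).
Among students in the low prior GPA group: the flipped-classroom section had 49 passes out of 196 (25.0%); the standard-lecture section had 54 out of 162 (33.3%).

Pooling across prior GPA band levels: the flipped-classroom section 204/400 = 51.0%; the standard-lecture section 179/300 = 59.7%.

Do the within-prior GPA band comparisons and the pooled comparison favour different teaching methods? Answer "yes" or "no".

Within each prior GPA band level (high prior GPA 76.0% vs 90.6%; low prior GPA 25.0% vs 33.3%), the standard-lecture section has the higher rate every time. Pooled: 51.0% vs 59.7% — the standard-lecture section has the higher rate overall. They agree.

no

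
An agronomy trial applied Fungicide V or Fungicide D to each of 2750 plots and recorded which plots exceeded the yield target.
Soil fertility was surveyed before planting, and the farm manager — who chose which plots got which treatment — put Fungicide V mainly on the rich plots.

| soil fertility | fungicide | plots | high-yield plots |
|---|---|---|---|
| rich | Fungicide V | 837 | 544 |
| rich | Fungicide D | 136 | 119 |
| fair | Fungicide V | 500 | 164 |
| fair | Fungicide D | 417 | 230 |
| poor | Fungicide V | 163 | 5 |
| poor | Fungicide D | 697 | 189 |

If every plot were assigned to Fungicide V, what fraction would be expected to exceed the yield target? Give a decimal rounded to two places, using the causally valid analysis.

The soil fertility-specific comparison favours Fungicide D throughout, but the pooled figures favour Fungicide V. The question is whether to condition on soil fertility.
The imbalance in soil fertility arose from how plots were allocated, not from anything the fungicide did; and soil fertility independently affects the outcome. The pooled gap is confounded — condition on soil fertility.
Standardising Fungicide V to the population soil fertility mix: 0.354·544/837 + 0.333·164/500 + 0.313·5/163 = 0.349.

0.35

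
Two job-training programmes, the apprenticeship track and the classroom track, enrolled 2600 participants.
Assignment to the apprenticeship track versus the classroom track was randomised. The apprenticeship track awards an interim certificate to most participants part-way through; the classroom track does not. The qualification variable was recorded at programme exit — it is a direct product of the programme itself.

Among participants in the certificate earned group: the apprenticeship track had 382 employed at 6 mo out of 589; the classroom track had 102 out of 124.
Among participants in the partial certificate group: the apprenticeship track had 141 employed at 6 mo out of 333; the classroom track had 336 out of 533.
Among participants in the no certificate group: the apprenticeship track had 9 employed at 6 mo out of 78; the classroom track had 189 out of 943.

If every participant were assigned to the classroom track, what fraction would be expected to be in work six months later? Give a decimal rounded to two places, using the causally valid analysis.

0.39

Within every qualification attained during the programme level the classroom track has the higher rate, yet pooled the apprenticeship track does — Simpson's reversal.
Because the programme influences qualification attained during the programme, qualification attained during the programme is a post-treatment mediator, not a confounder. Stratifying on it would bias the estimate; the causal effect is the crude pooled difference.
So P(outcome | do(the classroom track)) is just the pooled rate for the classroom track: 627/1600 = 0.392.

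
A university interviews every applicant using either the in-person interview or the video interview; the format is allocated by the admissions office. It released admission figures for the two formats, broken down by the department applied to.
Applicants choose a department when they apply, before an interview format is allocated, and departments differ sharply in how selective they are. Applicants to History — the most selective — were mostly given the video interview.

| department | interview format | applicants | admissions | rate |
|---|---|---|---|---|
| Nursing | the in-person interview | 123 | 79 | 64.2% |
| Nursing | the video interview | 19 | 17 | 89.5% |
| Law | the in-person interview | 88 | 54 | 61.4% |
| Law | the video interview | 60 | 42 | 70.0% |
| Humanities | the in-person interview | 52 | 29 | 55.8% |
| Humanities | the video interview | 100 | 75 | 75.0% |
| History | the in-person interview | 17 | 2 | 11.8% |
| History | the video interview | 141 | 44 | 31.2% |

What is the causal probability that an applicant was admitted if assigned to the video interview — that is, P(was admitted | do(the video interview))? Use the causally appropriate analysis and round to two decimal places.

The department-specific comparison favours the video interview throughout, but the pooled figures favour the in-person interview. The question is whether to condition on department.
Here department is a common cause — it drives both which interview format a case falls under and the outcome. The crude comparison mixes populations; the stratum-specific rates are the causally relevant ones.
Standardising the video interview to the population department mix: 0.237·17/19 + 0.247·42/60 + 0.253·75/100 + 0.263·44/141 = 0.657.

0.66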